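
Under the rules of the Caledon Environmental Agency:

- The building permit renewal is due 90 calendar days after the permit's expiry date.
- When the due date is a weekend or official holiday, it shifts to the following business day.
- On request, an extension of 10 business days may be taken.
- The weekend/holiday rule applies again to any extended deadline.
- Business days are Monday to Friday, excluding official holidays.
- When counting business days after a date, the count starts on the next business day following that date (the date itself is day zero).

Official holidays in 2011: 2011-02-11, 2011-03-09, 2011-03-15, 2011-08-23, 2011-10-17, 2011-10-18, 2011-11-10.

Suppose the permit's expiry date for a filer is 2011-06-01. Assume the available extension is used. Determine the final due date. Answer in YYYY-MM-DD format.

From 2011-06-01, 90 calendar days later is 2011-08-30.
2011-08-30 is a Tuesday and not a listed holiday, so it stands.
Counting 10 further business days from 2011-08-30 reaches 2011-09-13.
2011-09-13 is a Tuesday and not a listed holiday, so it stands.
Deadline: 2011-09-13.

2011-09-13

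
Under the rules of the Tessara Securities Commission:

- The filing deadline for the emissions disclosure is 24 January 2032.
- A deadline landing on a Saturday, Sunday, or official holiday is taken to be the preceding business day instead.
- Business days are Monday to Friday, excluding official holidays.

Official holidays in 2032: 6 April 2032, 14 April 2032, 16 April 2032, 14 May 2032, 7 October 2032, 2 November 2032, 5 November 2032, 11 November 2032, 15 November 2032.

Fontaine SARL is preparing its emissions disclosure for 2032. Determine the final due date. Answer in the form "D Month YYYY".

The statutory due date is 24 January 2032.
24 January 2032 is a Saturday, so it moves to the preceding business day, 23 January 2032 (Friday).
The final due date is 23 January 2032.

23 January 2032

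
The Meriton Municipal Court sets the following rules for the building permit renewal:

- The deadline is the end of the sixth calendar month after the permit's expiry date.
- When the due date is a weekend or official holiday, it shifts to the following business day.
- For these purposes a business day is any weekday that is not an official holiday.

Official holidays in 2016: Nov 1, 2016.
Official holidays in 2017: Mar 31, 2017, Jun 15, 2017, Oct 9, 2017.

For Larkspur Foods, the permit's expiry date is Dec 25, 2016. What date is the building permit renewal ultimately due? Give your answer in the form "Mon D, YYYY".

Jun 30, 2017

The sixth month after Dec 25, 2016 is June 2017, whose last day is Jun 30, 2017.
Jun 30, 2017 is a Friday and not a listed holiday, so it stands.
Final deadline: Jun 30, 2017.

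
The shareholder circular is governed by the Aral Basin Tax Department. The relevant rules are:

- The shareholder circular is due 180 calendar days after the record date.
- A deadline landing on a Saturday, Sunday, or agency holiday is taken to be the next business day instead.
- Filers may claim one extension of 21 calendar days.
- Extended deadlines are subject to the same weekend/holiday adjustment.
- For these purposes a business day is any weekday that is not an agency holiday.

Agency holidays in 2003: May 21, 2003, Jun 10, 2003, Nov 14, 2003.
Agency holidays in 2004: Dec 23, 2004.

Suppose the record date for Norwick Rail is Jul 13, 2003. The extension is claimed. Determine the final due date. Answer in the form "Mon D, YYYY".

Adding 180 calendar days to Jul 13, 2003 gives Jan 9, 2004.
Jan 9, 2004 is a Friday and not a listed holiday, so it stands.
Applying the 21-calendar-day extension: Jan 9, 2004 + 21 days = Jan 30, 2004.
Since Jan 30, 2004 is a Friday and not a holiday, the date is unchanged.
So the filing is due Jan 30, 2004.

Jan 30, 2004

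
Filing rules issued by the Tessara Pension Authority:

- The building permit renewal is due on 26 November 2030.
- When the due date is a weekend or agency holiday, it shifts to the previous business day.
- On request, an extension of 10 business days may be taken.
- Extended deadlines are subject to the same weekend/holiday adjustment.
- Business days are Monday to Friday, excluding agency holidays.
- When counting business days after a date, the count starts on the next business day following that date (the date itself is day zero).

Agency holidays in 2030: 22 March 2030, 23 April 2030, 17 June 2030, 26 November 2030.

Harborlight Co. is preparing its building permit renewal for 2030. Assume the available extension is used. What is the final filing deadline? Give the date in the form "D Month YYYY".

10 December 2030

The stated deadline is 26 November 2030.
26 November 2030 is a listed holiday, so it moves to the preceding business day, 25 November 2030 (Monday).
The 10-business-day extension runs from 25 November 2030 to 10 December 2030.
Since 10 December 2030 is a Tuesday and not a holiday, the date is unchanged.
So the filing is due 10 December 2030.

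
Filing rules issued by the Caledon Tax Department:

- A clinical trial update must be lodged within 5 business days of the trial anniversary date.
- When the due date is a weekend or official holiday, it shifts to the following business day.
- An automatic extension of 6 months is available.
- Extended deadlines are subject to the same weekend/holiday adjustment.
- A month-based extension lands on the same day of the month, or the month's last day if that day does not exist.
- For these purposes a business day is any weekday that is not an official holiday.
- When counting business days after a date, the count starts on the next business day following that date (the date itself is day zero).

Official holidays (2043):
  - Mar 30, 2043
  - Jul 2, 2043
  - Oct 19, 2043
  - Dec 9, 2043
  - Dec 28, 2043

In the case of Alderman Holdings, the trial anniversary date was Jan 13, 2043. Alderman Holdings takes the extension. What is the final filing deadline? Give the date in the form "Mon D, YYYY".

Starting the day after Jan 13, 2043 and counting 5 business days lands on Jan 20, 2043.
Jan 20, 2043 is a Tuesday and not a listed holiday, so it stands.
The 6 months extension carries Jan 20, 2043 to Jul 20, 2043.
Jul 20, 2043 is a Monday and not a listed holiday, so it stands.
Final deadline: Jul 20, 2043.

Jul 20, 2043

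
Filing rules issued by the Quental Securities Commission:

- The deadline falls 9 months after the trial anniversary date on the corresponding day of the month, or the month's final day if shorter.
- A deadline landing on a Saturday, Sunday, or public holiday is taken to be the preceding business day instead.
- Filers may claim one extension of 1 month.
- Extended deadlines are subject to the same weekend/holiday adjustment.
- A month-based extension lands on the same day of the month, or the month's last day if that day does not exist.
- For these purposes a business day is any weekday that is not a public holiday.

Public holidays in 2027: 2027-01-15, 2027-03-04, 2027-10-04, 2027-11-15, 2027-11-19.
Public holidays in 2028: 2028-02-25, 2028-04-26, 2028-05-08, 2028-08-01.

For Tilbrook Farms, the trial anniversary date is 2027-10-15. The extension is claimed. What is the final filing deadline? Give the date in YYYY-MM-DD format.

Moving 9 months forward from 2027-10-15 on the corresponding day gives 2028-07-15.
2028-07-15 is a Saturday; the preceding business day is 2028-07-14 (Friday).
Applying the 1 month extension: 1 month after 2028-07-14 is 2028-08-14.
2028-08-14 is a Monday and not a listed holiday, so it stands.
So the filing is due 2028-08-14.

2028-08-14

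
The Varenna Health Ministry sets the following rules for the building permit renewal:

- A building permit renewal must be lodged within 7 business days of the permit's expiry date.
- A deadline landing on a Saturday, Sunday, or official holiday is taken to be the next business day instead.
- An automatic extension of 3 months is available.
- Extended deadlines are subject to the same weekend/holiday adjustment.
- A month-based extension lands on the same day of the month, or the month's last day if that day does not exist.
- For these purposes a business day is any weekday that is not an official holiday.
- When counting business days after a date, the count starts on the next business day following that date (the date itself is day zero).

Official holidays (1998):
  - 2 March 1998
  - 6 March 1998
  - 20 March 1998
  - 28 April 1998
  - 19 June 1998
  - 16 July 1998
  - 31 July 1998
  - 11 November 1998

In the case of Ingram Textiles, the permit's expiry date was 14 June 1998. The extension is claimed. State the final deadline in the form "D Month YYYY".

24 September 1998

7 business days after 14 June 1998, excluding weekends and holidays, is 24 June 1998.
24 June 1998 is a Wednesday and not a listed holiday, so it stands.
Add 3 months to 24 June 1998: 24 September 1998.
24 September 1998 (Thursday) is already a business day.
The final due date is 24 September 1998.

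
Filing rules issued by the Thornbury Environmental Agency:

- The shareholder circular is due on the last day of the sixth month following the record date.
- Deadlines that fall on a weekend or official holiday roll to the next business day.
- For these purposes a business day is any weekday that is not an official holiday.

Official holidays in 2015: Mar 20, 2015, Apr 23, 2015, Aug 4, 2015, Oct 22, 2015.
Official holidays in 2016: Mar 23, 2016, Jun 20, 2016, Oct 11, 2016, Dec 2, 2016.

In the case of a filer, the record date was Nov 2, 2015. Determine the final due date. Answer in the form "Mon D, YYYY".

May 31, 2016

6 months after Nov 2, 2015 is May 2016; that month ends on May 31, 2016.
May 31, 2016 (Tuesday) is already a business day.
The final due date is May 31, 2016.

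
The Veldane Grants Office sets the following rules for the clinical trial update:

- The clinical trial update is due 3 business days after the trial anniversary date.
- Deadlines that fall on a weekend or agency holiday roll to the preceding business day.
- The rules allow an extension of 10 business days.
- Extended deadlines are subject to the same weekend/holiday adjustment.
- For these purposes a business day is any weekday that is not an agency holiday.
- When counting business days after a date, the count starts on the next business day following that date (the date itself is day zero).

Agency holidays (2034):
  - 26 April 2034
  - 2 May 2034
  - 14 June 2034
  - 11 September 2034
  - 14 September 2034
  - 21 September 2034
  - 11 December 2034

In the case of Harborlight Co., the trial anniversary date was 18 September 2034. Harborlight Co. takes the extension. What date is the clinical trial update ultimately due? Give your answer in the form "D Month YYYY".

6 October 2034

3 business days after 18 September 2034, excluding weekends and holidays, is 22 September 2034.
Since 22 September 2034 is a Friday and not a holiday, the date is unchanged.
Counting 10 further business days from 22 September 2034 reaches 6 October 2034.
6 October 2034 (Friday) is already a business day.
Final deadline: 6 October 2034.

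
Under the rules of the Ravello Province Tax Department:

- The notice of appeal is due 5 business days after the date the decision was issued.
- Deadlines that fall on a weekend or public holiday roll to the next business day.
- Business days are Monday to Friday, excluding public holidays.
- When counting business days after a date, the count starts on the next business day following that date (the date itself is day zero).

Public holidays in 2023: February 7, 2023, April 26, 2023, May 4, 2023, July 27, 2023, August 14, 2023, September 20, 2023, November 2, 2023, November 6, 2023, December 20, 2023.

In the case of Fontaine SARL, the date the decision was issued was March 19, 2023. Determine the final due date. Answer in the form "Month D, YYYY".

March 24, 2023

Starting the day after March 19, 2023 and counting 5 business days lands on March 24, 2023.
Since March 24, 2023 is a Friday and not a holiday, the date is unchanged.
The final due date is March 24, 2023.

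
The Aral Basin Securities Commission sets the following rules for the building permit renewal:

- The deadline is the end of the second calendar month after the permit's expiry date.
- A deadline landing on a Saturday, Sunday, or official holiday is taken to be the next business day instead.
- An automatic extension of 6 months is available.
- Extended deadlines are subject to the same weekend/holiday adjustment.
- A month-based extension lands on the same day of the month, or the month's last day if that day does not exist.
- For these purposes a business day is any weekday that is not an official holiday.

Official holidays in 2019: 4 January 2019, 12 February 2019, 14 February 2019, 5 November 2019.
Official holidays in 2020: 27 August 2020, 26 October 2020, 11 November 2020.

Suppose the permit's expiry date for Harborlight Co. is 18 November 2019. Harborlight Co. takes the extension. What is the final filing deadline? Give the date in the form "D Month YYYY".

31 July 2020

2 months after 18 November 2019 falls in January 2020; the last day of that month is 31 January 2020.
31 January 2020 (Friday) is already a business day.
The 6 months extension carries 31 January 2020 to 31 July 2020.
Since 31 July 2020 is a Friday and not a holiday, the date is unchanged.
Final deadline: 31 July 2020.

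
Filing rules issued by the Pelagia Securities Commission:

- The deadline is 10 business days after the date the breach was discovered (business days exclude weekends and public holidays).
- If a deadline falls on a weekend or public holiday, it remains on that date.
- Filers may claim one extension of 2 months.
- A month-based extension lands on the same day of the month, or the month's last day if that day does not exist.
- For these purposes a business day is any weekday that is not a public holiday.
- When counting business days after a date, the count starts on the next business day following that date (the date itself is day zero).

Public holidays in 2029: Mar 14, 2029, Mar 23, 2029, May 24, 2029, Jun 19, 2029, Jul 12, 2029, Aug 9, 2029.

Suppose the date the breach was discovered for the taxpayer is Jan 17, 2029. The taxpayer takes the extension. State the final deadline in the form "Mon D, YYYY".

Starting the day after Jan 17, 2029 and counting 10 business days lands on Jan 31, 2029.
Jan 31, 2029 falls on a Wednesday. The rules make no weekend/holiday allowance, so it remains Jan 31, 2029.
The 2 months extension carries Jan 31, 2029 to Mar 31, 2029.
Mar 31, 2029 is a Saturday; no weekend or holiday adjustment applies.
The final due date is Mar 31, 2029.

Mar 31, 2029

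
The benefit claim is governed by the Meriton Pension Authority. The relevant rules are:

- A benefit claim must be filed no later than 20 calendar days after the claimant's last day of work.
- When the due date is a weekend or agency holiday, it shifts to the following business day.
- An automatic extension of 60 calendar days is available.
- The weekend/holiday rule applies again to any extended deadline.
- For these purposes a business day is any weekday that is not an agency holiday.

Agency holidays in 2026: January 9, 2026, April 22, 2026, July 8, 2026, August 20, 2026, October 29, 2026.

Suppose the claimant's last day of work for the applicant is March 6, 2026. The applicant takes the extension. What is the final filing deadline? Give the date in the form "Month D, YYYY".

May 25, 2026

Trigger date March 6, 2026 + 20 calendar days = March 26, 2026.
Since March 26, 2026 is a Thursday and not a holiday, the date is unchanged.
With the 60-day extension, March 26, 2026 becomes May 25, 2026.
May 25, 2026 (Monday) is already a business day.
The final due date is May 25, 2026.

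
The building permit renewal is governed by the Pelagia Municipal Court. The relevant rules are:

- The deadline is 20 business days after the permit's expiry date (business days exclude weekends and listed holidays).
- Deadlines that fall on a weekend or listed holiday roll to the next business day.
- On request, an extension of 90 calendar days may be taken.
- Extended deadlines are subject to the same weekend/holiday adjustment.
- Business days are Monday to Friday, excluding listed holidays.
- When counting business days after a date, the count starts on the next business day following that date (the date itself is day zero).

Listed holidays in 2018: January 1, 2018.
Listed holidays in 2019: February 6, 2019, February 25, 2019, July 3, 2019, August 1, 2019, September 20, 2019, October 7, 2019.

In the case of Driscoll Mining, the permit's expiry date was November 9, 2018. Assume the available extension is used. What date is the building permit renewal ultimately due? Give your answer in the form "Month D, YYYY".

March 7, 2019

Starting the day after November 9, 2018 and counting 20 business days lands on December 7, 2018.
Since December 7, 2018 is a Friday and not a holiday, the date is unchanged.
With the 90-day extension, December 7, 2018 becomes March 7, 2019.
March 7, 2019 falls on a Thursday, which is a business day, so no adjustment is needed.
Final deadline: March 7, 2019.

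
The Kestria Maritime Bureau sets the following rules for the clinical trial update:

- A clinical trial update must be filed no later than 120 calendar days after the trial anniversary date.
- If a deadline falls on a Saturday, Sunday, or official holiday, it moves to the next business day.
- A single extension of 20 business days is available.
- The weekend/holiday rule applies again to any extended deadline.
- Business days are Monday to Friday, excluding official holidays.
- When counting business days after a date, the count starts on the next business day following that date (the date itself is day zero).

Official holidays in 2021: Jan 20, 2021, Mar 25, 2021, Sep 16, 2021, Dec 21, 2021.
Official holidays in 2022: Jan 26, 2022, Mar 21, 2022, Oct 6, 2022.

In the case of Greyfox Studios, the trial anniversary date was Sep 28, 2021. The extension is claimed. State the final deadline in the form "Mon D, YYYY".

Trigger date Sep 28, 2021 + 120 calendar days = Jan 26, 2022.
Jan 26, 2022 is a listed holiday; the next business day is Jan 27, 2022 (Thursday).
Applying the 20-business-day extension: 20 business days after Jan 27, 2022 is Feb 24, 2022.
Feb 24, 2022 falls on a Thursday, which is a business day, so no adjustment is needed.
Final deadline: Feb 24, 2022.

Feb 24, 2022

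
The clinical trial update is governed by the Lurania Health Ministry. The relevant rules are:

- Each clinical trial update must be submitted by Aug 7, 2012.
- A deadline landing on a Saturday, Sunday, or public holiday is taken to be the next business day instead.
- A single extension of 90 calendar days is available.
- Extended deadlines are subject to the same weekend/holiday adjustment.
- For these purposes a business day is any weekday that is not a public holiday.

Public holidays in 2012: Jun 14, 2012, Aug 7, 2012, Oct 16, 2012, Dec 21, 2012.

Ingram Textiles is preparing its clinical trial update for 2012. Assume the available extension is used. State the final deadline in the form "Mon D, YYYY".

The stated deadline is Aug 7, 2012.
Aug 7, 2012 is a listed holiday, so it moves to the next business day, Aug 8, 2012 (Wednesday).
Add the 90 calendar-day extension to Aug 8, 2012: Nov 6, 2012.
Since Nov 6, 2012 is a Tuesday and not a holiday, the date is unchanged.
The final due date is Nov 6, 2012.

Nov 6, 2012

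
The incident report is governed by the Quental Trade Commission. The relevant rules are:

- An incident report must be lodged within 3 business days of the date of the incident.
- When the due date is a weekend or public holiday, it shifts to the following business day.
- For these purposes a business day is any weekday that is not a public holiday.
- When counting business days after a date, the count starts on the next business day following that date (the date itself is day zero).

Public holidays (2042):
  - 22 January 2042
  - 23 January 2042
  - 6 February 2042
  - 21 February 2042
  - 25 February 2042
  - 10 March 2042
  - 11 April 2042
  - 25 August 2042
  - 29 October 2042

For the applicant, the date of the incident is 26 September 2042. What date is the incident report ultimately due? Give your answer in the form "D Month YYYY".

1 October 2042

3 business days after 26 September 2042, excluding weekends and holidays, is 1 October 2042.
1 October 2042 is a Wednesday and not a listed holiday, so it stands.
So the filing is due 1 October 2042.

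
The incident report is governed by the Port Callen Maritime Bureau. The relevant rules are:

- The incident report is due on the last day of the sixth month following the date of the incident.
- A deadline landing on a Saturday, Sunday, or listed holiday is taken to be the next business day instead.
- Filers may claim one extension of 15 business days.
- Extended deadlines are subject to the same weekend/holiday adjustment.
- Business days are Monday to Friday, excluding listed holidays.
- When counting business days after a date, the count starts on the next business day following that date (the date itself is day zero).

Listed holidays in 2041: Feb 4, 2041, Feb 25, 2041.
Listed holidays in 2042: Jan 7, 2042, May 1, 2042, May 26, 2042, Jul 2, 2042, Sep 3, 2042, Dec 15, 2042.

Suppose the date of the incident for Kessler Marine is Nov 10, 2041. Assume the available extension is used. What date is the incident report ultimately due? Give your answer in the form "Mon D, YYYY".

Jun 23, 2042

The sixth month after Nov 10, 2041 is May 2042, whose last day is May 31, 2042.
Because May 31, 2042 is a Saturday, the deadline becomes Jun 2, 2042 (Monday).
Counting 15 further business days from Jun 2, 2042 reaches Jun 23, 2042.
Jun 23, 2042 falls on a Monday, which is a business day, so no adjustment is needed.
Deadline: Jun 23, 2042.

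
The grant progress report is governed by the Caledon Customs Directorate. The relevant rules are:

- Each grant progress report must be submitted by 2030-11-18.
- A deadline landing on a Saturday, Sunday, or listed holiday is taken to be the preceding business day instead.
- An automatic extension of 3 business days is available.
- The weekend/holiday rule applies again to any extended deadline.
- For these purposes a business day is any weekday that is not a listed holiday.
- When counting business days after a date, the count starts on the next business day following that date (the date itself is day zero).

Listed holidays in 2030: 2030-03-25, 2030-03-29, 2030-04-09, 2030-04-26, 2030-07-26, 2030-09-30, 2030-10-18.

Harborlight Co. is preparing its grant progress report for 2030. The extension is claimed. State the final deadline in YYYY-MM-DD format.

Start from the fixed due date, 2030-11-18.
2030-11-18 falls on a Monday, which is a business day, so no adjustment is needed.
The 3-business-day extension runs from 2030-11-18 to 2030-11-21.
2030-11-21 falls on a Thursday, which is a business day, so no adjustment is needed.
The final due date is 2030-11-21.

2030-11-21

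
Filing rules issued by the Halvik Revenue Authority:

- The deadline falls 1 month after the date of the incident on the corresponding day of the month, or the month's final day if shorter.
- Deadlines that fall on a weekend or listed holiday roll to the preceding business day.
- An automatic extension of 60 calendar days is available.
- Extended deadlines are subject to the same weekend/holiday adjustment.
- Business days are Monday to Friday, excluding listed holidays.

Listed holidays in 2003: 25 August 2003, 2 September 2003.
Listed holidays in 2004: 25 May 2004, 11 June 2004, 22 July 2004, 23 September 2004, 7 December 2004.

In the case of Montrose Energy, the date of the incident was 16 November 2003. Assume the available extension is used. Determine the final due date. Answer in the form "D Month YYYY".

13 February 2004

Moving 1 month forward from 16 November 2003 on the corresponding day gives 16 December 2003.
16 December 2003 falls on a Tuesday, which is a business day, so no adjustment is needed.
With the 60-day extension, 16 December 2003 becomes 14 February 2004.
14 February 2004 is a Saturday; the preceding business day is 13 February 2004 (Friday).
The final due date is 13 February 2004.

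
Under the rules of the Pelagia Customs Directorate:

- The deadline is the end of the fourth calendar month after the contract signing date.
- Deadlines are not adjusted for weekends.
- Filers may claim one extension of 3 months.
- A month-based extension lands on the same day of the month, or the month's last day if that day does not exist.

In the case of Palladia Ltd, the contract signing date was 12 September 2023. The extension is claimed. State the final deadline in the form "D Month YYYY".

30 April 2024

4 months after 12 September 2023 falls in January 2024; the last day of that month is 31 January 2024.
31 January 2024 is a Wednesday; no weekend or holiday adjustment applies.
The 3 months extension carries 31 January 2024 to 30 April 2024 (day 31 does not exist in April, so the month's last day is used).
No adjustment is made for weekends or holidays, so 30 April 2024 stands.
Final deadline: 30 April 2024.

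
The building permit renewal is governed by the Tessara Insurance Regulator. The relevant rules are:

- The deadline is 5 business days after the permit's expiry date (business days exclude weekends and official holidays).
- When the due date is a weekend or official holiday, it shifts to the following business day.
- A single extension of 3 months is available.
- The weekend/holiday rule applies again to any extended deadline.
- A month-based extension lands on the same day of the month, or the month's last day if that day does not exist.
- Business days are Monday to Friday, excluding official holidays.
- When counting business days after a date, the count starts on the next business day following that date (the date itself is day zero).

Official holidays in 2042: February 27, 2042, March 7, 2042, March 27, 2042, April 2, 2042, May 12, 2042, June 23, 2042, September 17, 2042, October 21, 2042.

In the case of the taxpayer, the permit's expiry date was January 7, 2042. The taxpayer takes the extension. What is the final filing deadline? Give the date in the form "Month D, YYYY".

April 14, 2042

Counting 5 business days after January 7, 2042 (skipping weekends and listed holidays) reaches January 14, 2042.
January 14, 2042 falls on a Tuesday, which is a business day, so no adjustment is needed.
Applying the 3 months extension: 3 months after January 14, 2042 is April 14, 2042.
April 14, 2042 is a Monday and not a listed holiday, so it stands.
So the filing is due April 14, 2042.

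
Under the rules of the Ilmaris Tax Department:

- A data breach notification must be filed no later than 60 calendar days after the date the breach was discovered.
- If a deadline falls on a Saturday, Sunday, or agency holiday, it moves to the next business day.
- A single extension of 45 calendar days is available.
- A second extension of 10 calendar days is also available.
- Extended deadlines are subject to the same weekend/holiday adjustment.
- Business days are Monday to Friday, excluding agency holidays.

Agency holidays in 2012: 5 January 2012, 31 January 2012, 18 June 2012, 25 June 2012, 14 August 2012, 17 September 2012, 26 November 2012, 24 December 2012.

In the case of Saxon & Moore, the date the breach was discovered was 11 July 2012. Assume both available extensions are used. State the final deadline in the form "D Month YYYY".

5 November 2012

From 11 July 2012, 60 calendar days later is 9 September 2012.
Because 9 September 2012 is a Sunday, the deadline becomes 10 September 2012 (Monday).
With the 45-day extension, 10 September 2012 becomes 25 October 2012.
25 October 2012 is a Thursday and not a listed holiday, so it stands.
Applying the 10-calendar-day extension: 25 October 2012 + 10 days = 4 November 2012.
4 November 2012 falls on a Sunday. Rolling to the next business day gives 5 November 2012, a Monday.
So the filing is due 5 November 2012.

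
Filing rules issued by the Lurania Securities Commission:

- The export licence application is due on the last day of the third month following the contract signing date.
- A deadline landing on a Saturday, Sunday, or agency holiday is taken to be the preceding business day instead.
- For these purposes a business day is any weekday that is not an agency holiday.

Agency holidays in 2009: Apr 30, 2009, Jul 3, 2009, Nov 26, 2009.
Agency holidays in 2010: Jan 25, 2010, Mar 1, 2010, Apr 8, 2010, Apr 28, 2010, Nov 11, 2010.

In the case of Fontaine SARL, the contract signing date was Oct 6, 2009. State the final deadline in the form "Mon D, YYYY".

The third month after Oct 6, 2009 is January 2010, whose last day is Jan 31, 2010.
Jan 31, 2010 falls on a Sunday. Rolling to the preceding business day gives Jan 29, 2010, a Friday.
The final due date is Jan 29, 2010.

Jan 29, 2010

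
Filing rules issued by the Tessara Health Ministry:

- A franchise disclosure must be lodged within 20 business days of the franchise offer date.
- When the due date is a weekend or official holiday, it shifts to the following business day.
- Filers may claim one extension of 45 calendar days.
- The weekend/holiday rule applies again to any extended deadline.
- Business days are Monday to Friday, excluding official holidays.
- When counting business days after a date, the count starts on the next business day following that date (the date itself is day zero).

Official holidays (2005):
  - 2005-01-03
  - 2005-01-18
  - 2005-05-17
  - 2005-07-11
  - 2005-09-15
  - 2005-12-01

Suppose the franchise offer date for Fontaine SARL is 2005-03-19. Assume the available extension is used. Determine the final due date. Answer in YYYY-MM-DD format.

Counting 20 business days after 2005-03-19 (skipping weekends and listed holidays) reaches 2005-04-15.
2005-04-15 is a Friday and not a listed holiday, so it stands.
With the 45-day extension, 2005-04-15 becomes 2005-05-30.
2005-05-30 (Monday) is already a business day.
So the filing is due 2005-05-30.

2005-05-30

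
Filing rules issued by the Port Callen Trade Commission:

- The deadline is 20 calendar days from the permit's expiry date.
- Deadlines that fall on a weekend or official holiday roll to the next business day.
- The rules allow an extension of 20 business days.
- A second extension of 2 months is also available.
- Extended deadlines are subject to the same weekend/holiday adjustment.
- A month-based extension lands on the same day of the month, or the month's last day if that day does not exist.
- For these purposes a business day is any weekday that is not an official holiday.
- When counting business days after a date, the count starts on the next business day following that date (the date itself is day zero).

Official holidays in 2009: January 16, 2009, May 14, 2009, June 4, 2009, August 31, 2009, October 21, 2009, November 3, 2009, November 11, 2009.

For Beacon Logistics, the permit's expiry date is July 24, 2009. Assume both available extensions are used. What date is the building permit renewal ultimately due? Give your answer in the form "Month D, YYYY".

November 12, 2009

From July 24, 2009, 20 calendar days later is August 13, 2009.
August 13, 2009 is a Thursday and not a listed holiday, so it stands.
Applying the 20-business-day extension: 20 business days after August 13, 2009 is September 11, 2009.
September 11, 2009 is a Friday and not a listed holiday, so it stands.
The 2 months extension carries September 11, 2009 to November 11, 2009.
November 11, 2009 is a listed holiday; the next business day is November 12, 2009 (Thursday).
Deadline: November 12, 2009.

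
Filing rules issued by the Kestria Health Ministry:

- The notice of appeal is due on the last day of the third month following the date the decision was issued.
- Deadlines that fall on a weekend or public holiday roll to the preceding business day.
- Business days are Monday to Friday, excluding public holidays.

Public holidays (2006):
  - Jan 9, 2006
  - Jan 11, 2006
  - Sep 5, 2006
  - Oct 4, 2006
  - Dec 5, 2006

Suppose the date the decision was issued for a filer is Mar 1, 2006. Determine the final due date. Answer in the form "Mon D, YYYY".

3 months after Mar 1, 2006 is June 2006; that month ends on Jun 30, 2006.
Jun 30, 2006 falls on a Friday, which is a business day, so no adjustment is needed.
So the filing is due Jun 30, 2006.

Jun 30, 2006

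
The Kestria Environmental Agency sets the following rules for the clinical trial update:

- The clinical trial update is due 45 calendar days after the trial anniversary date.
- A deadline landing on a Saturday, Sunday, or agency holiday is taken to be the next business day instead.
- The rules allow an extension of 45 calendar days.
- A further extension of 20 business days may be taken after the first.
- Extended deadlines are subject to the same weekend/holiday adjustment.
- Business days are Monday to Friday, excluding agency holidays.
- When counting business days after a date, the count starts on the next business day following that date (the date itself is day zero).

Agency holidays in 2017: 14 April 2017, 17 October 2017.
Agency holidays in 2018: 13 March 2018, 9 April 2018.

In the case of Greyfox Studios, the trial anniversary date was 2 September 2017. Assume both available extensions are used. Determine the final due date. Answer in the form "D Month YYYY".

1 January 2018

From 2 September 2017, 45 calendar days later is 17 October 2017.
Because 17 October 2017 is a listed holiday, the deadline becomes 18 October 2017 (Wednesday).
The 45-calendar-day extension moves the deadline from 18 October 2017 to 2 December 2017.
2 December 2017 is a Saturday; the next business day is 4 December 2017 (Monday).
Counting 20 further business days from 4 December 2017 reaches 1 January 2018.
Since 1 January 2018 is a Monday and not a holiday, the date is unchanged.
So the filing is due 1 January 2018.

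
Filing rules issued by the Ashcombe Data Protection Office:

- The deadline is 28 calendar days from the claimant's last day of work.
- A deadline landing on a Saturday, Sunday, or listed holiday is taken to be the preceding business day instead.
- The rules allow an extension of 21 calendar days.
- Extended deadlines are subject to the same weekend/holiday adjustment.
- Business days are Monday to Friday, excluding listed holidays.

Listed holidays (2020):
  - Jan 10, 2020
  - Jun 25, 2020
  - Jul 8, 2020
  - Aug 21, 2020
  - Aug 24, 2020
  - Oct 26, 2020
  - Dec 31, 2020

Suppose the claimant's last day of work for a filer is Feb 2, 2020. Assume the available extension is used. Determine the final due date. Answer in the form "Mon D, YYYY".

From Feb 2, 2020, 28 calendar days later is Mar 1, 2020.
Mar 1, 2020 is a Sunday; the preceding business day is Feb 28, 2020 (Friday).
The 21-calendar-day extension moves the deadline from Feb 28, 2020 to Mar 20, 2020.
Mar 20, 2020 falls on a Friday, which is a business day, so no adjustment is needed.
Deadline: Mar 20, 2020.

Mar 20, 2020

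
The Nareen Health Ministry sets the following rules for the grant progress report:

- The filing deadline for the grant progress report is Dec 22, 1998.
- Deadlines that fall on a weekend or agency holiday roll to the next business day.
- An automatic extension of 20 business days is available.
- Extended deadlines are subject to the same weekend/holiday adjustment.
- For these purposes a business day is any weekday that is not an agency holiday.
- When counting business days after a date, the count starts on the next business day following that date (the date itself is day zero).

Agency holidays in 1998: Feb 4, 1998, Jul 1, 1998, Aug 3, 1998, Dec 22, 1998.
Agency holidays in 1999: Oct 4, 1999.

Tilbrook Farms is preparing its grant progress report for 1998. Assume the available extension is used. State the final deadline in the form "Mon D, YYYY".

Start from the fixed due date, Dec 22, 1998.
Dec 22, 1998 is a listed holiday, so it moves to the next business day, Dec 23, 1998 (Wednesday).
The 20-business-day extension runs from Dec 23, 1998 to Jan 20, 1999.
Jan 20, 1999 (Wednesday) is already a business day.
So the filing is due Jan 20, 1999.

Jan 20, 1999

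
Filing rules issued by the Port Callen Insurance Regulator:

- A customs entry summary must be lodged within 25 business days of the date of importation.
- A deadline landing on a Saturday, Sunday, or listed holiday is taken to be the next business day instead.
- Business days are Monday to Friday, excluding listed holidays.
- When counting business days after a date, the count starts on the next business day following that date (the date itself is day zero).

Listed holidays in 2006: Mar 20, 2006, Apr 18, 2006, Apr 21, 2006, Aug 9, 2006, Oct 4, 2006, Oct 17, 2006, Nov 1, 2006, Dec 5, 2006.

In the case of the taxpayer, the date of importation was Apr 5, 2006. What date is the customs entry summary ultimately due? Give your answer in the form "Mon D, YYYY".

Starting the day after Apr 5, 2006 and counting 25 business days lands on May 12, 2006.
Since May 12, 2006 is a Friday and not a holiday, the date is unchanged.
Final deadline: May 12, 2006.

May 12, 2006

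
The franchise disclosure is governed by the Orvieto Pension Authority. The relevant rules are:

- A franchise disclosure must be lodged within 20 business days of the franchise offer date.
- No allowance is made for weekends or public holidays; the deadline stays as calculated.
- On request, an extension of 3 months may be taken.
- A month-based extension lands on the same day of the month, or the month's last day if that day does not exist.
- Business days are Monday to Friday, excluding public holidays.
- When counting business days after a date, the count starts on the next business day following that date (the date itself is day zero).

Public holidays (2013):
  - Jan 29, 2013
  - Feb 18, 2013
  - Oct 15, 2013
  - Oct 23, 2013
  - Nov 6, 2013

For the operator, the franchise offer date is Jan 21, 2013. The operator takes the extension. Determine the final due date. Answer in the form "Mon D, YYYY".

20 business days after Jan 21, 2013, excluding weekends and holidays, is Feb 20, 2013.
Feb 20, 2013 falls on a Wednesday. The rules make no weekend/holiday allowance, so it remains Feb 20, 2013.
Applying the 3 months extension: 3 months after Feb 20, 2013 is May 20, 2013.
May 20, 2013 falls on a Monday. The rules make no weekend/holiday allowance, so it remains May 20, 2013.
Deadline: May 20, 2013.

May 20, 2013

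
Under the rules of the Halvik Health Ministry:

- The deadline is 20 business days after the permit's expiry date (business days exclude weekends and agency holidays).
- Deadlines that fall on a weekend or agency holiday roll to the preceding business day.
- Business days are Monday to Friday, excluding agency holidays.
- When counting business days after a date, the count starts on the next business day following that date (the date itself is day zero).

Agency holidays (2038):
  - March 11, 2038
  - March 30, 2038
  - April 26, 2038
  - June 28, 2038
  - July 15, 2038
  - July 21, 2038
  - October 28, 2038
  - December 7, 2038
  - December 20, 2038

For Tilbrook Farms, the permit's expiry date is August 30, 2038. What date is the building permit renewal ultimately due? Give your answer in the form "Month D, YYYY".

20 business days after August 30, 2038, excluding weekends and holidays, is September 27, 2038.
September 27, 2038 falls on a Monday, which is a business day, so no adjustment is needed.
The final due date is September 27, 2038.

September 27, 2038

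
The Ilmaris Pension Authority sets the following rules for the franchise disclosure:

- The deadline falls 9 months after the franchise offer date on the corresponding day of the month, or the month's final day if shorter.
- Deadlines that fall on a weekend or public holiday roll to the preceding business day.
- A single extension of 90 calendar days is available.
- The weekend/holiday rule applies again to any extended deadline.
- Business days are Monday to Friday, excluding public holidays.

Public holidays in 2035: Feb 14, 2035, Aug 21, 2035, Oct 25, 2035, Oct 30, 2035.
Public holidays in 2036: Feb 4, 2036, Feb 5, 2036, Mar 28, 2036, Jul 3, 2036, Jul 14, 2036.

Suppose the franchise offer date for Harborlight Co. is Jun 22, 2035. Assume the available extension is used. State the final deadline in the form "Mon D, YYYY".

Jun 19, 2036

9 months after Jun 22, 2035, on the same day of the month, is Mar 22, 2036.
Mar 22, 2036 falls on a Saturday. Rolling to the preceding business day gives Mar 21, 2036, a Friday.
Applying the 90-calendar-day extension: Mar 21, 2036 + 90 days = Jun 19, 2036.
Jun 19, 2036 falls on a Thursday, which is a business day, so no adjustment is needed.
The final due date is Jun 19, 2036.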